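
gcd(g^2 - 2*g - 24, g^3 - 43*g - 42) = 1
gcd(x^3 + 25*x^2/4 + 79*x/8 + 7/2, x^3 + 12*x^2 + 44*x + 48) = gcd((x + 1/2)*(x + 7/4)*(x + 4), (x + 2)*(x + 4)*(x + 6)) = x + 4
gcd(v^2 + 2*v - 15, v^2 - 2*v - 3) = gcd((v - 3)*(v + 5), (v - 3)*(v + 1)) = v - 3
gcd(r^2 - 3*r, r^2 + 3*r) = r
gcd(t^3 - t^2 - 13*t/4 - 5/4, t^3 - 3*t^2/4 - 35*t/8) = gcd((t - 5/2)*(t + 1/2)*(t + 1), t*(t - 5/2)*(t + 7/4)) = t - 5/2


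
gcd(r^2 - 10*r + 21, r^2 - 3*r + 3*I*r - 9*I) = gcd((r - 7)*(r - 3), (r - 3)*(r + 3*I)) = r - 3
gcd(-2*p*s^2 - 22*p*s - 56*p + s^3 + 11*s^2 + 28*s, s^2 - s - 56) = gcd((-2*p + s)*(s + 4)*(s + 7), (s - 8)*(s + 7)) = s + 7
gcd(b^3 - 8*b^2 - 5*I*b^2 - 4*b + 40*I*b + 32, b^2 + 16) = b - 4*I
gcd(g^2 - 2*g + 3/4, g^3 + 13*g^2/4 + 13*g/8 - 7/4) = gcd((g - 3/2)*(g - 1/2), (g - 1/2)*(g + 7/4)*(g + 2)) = g - 1/2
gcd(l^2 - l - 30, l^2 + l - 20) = l + 5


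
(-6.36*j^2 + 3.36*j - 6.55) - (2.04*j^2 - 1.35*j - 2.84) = -8.4*j^2 + 4.71*j - 3.71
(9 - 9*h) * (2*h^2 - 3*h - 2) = -18*h^3 + 45*h^2 - 9*h - 18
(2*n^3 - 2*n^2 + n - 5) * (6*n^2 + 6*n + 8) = 12*n^5 + 10*n^3 - 40*n^2 - 22*n - 40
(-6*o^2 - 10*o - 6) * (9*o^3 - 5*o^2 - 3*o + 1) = -54*o^5 - 60*o^4 + 14*o^3 + 54*o^2 + 8*o - 6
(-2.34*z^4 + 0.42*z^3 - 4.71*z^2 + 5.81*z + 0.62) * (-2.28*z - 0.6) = 5.3352*z^5 + 0.4464*z^4 + 10.4868*z^3 - 10.4208*z^2 - 4.8996*z - 0.372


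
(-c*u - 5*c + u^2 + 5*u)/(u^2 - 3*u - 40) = (-c + u)/(u - 8)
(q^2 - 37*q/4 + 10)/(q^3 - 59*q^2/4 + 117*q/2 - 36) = (4*q - 5)/(4*q^2 - 27*q + 18)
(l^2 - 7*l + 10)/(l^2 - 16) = (l^2 - 7*l + 10)/(l^2 - 16)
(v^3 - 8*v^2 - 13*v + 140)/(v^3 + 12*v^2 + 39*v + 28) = (v^2 - 12*v + 35)/(v^2 + 8*v + 7)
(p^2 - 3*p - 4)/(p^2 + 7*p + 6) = (p - 4)/(p + 6)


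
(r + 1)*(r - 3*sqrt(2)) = r^2 - 3*sqrt(2)*r + r - 3*sqrt(2)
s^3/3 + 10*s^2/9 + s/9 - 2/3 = (s/3 + 1/3)*(s - 2/3)*(s + 3)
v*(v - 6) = v^2 - 6*v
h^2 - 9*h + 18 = (h - 6)*(h - 3)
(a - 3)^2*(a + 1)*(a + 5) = a^4 - 22*a^2 + 24*a + 45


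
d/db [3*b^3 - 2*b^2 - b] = 9*b^2 - 4*b - 1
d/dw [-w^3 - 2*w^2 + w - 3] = -3*w^2 - 4*w + 1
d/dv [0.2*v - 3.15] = 0.200000000000000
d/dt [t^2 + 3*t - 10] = 2*t + 3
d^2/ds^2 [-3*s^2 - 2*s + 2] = -6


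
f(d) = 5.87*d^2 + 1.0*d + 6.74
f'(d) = 11.74*d + 1.0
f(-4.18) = 105.12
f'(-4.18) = -48.07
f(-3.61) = 79.63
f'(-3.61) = -41.38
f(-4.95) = 145.62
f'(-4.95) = -57.11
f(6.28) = 244.52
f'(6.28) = 74.73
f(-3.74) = 85.11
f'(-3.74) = -42.91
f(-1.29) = 15.22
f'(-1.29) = -14.14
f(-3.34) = 68.88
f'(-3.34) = -38.21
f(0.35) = 7.81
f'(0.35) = 5.11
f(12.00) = 864.02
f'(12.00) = 141.88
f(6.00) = 224.06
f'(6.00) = 71.44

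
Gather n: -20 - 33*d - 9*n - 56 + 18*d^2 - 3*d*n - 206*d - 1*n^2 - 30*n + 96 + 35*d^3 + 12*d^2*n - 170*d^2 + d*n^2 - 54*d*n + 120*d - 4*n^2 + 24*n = 35*d^3 - 152*d^2 - 119*d + n^2*(d - 5) + n*(12*d^2 - 57*d - 15) + 20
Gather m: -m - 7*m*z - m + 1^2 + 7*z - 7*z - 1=m*(-7*z - 2)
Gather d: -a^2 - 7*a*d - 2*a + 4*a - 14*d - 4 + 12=-a^2 + 2*a + d*(-7*a - 14) + 8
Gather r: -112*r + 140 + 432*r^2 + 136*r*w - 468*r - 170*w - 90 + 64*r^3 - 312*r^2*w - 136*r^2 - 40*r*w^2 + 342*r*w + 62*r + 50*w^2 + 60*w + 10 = 64*r^3 + r^2*(296 - 312*w) + r*(-40*w^2 + 478*w - 518) + 50*w^2 - 110*w + 60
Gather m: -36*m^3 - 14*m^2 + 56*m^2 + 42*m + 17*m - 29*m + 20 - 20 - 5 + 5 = -36*m^3 + 42*m^2 + 30*m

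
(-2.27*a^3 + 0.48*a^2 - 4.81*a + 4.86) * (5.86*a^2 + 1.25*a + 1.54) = -13.3022*a^5 - 0.0246999999999997*a^4 - 31.0824*a^3 + 23.2063*a^2 - 1.3324*a + 7.4844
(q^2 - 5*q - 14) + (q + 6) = q^2 - 4*q - 8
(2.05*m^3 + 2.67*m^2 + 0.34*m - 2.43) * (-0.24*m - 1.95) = -0.492*m^4 - 4.6383*m^3 - 5.2881*m^2 - 0.0798*m + 4.7385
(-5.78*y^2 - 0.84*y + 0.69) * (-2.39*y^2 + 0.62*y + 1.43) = 13.8142*y^4 - 1.576*y^3 - 10.4353*y^2 - 0.7734*y + 0.9867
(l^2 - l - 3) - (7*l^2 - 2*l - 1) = -6*l^2 + l - 2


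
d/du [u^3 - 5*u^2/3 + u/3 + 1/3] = 3*u^2 - 10*u/3 + 1/3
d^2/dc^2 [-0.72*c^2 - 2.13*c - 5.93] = -1.44000000000000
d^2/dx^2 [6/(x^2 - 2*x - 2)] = 12*(x^2 - 2*x - 4*(x - 1)^2 - 2)/(-x^2 + 2*x + 2)^3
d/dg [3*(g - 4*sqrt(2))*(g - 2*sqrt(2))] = 6*g - 18*sqrt(2)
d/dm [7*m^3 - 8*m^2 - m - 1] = 21*m^2 - 16*m - 1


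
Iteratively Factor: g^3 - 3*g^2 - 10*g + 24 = (g - 2)*(g^2 - g - 12) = (g - 2)*(g + 3)*(g - 4)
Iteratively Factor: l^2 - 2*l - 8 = (l + 2)*(l - 4)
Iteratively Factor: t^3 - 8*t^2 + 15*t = (t - 3)*(t^2 - 5*t) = t*(t - 3)*(t - 5)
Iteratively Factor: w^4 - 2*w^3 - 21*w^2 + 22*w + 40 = (w + 4)*(w^3 - 6*w^2 + 3*w + 10) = (w + 1)*(w + 4)*(w^2 - 7*w + 10) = (w - 5)*(w + 1)*(w + 4)*(w - 2)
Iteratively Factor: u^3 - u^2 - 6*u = (u + 2)*(u^2 - 3*u) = (u - 3)*(u + 2)*(u)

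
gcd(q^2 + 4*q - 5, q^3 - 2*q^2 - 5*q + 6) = q - 1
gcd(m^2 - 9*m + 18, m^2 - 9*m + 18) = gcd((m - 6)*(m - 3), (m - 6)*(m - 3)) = m^2 - 9*m + 18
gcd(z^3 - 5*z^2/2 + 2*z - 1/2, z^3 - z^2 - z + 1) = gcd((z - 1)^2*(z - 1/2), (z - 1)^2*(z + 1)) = z^2 - 2*z + 1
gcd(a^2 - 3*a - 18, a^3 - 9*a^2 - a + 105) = a + 3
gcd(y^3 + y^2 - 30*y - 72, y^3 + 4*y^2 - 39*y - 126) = y^2 - 3*y - 18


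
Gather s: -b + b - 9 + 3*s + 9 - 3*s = 0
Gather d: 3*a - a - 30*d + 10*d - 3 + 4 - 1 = 2*a - 20*d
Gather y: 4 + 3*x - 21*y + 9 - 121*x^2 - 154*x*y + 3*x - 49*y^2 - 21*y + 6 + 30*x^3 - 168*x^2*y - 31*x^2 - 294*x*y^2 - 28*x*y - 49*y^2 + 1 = 30*x^3 - 152*x^2 + 6*x + y^2*(-294*x - 98) + y*(-168*x^2 - 182*x - 42) + 20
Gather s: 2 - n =2 - n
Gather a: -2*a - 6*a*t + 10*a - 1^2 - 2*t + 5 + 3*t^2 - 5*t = a*(8 - 6*t) + 3*t^2 - 7*t + 4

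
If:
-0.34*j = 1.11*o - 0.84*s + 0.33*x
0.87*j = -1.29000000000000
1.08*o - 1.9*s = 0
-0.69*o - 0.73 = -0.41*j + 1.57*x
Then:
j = -1.48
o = 1.61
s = 0.92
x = -1.56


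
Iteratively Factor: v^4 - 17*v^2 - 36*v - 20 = (v - 5)*(v^3 + 5*v^2 + 8*v + 4) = (v - 5)*(v + 2)*(v^2 + 3*v + 2) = (v - 5)*(v + 1)*(v + 2)*(v + 2)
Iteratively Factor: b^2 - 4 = (b - 2)*(b + 2)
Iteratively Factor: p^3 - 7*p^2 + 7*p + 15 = (p - 5)*(p^2 - 2*p - 3) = (p - 5)*(p - 3)*(p + 1)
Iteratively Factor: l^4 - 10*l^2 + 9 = (l + 3)*(l^3 - 3*l^2 - l + 3) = (l - 1)*(l + 3)*(l^2 - 2*l - 3) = (l - 3)*(l - 1)*(l + 3)*(l + 1)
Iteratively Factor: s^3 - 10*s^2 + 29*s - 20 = (s - 4)*(s^2 - 6*s + 5) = (s - 4)*(s - 1)*(s - 5)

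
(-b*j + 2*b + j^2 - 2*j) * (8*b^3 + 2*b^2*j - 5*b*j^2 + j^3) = -8*b^4*j + 16*b^4 + 6*b^3*j^2 - 12*b^3*j + 7*b^2*j^3 - 14*b^2*j^2 - 6*b*j^4 + 12*b*j^3 + j^5 - 2*j^4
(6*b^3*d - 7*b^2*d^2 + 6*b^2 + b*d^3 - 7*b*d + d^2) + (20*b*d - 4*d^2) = 6*b^3*d - 7*b^2*d^2 + 6*b^2 + b*d^3 + 13*b*d - 3*d^2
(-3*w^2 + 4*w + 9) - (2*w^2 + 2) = -5*w^2 + 4*w + 7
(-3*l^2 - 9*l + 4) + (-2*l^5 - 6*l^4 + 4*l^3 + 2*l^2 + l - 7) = -2*l^5 - 6*l^4 + 4*l^3 - l^2 - 8*l - 3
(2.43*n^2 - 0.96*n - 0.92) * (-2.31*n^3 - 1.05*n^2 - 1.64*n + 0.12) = -5.6133*n^5 - 0.3339*n^4 - 0.852*n^3 + 2.832*n^2 + 1.3936*n - 0.1104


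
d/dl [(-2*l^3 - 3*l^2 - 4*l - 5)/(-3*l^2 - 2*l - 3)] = 2*(3*l^4 + 4*l^3 + 6*l^2 - 6*l + 1)/(9*l^4 + 12*l^3 + 22*l^2 + 12*l + 9)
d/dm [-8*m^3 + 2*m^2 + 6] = 4*m*(1 - 6*m)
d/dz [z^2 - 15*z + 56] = 2*z - 15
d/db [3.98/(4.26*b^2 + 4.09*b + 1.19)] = (-33.9096*b - 16.2782)/(4.26*b^2 + 4.09*b + 1.19)^2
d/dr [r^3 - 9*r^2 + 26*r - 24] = 3*r^2 - 18*r + 26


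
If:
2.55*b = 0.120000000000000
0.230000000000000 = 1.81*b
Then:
No Solution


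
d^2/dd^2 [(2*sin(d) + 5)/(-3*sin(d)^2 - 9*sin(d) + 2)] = (18*sin(d)^5 + 126*sin(d)^4 + 441*sin(d)^3 + 291*sin(d)^2 - 784*sin(d) - 942)/(3*sin(d)^2 + 9*sin(d) - 2)^3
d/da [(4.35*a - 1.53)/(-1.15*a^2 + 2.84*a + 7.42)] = (5.0025*a^2 - 3.519*a + 36.6222)/(1.3225*a^4 - 6.532*a^3 - 9.0004*a^2 + 42.1456*a + 55.0564)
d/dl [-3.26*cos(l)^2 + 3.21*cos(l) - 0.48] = (6.52*cos(l) - 3.21)*sin(l)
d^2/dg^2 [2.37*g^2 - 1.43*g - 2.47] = 4.74000000000000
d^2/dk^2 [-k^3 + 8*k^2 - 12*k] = 16 - 6*k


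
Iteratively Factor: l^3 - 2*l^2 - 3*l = (l + 1)*(l^2 - 3*l) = l*(l + 1)*(l - 3)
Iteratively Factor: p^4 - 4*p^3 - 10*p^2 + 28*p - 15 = (p - 5)*(p^3 + p^2 - 5*p + 3) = (p - 5)*(p + 3)*(p^2 - 2*p + 1) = (p - 5)*(p - 1)*(p + 3)*(p - 1)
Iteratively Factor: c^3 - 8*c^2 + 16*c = (c)*(c^2 - 8*c + 16) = c*(c - 4)*(c - 4)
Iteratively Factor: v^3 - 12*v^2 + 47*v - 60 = (v - 4)*(v^2 - 8*v + 15) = (v - 5)*(v - 4)*(v - 3)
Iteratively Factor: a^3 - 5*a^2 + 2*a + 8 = (a - 2)*(a^2 - 3*a - 4) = (a - 2)*(a + 1)*(a - 4)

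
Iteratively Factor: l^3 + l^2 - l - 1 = (l - 1)*(l^2 + 2*l + 1) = (l - 1)*(l + 1)*(l + 1)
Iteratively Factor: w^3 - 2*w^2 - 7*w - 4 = (w - 4)*(w^2 + 2*w + 1) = (w - 4)*(w + 1)*(w + 1)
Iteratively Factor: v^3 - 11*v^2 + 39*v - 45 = (v - 5)*(v^2 - 6*v + 9) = (v - 5)*(v - 3)*(v - 3)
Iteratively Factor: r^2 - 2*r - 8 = (r + 2)*(r - 4)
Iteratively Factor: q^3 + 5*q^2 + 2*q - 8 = (q - 1)*(q^2 + 6*q + 8) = (q - 1)*(q + 4)*(q + 2)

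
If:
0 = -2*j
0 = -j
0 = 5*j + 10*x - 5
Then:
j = 0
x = 1/2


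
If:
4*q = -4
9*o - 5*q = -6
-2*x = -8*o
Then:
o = -11/9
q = -1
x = -44/9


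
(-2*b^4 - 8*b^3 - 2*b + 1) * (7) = -14*b^4 - 56*b^3 - 14*b + 7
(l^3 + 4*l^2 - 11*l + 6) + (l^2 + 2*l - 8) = l^3 + 5*l^2 - 9*l - 2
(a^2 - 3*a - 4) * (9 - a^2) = -a^4 + 3*a^3 + 13*a^2 - 27*a - 36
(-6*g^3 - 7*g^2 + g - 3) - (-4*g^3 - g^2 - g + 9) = -2*g^3 - 6*g^2 + 2*g - 12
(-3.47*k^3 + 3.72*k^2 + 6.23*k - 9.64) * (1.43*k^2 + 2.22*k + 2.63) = -4.9621*k^5 - 2.3838*k^4 + 8.0412*k^3 + 9.829*k^2 - 5.0159*k - 25.3532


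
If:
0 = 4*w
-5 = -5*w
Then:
No Solution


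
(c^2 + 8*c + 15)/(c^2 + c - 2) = (c^2 + 8*c + 15)/(c^2 + c - 2)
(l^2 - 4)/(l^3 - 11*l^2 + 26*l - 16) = (l + 2)/(l^2 - 9*l + 8)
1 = 1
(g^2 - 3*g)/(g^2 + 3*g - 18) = g/(g + 6)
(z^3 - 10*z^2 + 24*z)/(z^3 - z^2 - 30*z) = (z - 4)/(z + 5)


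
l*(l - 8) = l^2 - 8*l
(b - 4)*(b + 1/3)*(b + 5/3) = b^3 - 2*b^2 - 67*b/9 - 20/9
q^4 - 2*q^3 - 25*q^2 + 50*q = q*(q - 5)*(q - 2)*(q + 5)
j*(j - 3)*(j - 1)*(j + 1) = j^4 - 3*j^3 - j^2 + 3*j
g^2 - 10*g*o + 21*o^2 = (g - 7*o)*(g - 3*o)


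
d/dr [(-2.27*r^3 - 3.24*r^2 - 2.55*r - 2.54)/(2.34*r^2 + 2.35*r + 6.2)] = (-5.3118*r^4 - 10.669*r^3 - 43.869*r^2 - 28.2888*r - 9.841)/(5.4756*r^4 + 10.998*r^3 + 34.5385*r^2 + 29.14*r + 38.44)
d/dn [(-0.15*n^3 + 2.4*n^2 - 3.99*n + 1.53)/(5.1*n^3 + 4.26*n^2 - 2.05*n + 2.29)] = (4.44089209850063e-16*n^5 - 12.879*n^4 + 41.313*n^3 - 12.3621*n^2 - 2.0436*n - 6.0006)/(26.01*n^6 + 43.452*n^5 - 2.7624*n^4 + 5.892*n^3 + 23.7133*n^2 - 9.389*n + 5.2441)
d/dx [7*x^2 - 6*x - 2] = 14*x - 6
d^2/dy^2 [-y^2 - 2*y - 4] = -2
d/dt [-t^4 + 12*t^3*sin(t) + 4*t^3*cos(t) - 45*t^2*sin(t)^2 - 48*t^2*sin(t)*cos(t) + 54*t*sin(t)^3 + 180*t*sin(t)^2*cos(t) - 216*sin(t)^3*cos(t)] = -4*t^3*sin(t) + 12*t^3*cos(t) - 4*t^3 + 96*t^2*sin(t)^2 - 90*t^2*sin(t)*cos(t) + 36*t^2*sin(t) + 12*t^2*cos(t) - 48*t^2 - 540*t*sin(t)^3 + 162*t*sin(t)^2*cos(t) - 90*t*sin(t)^2 - 96*t*sin(t)*cos(t) + 360*t*sin(t) + 864*sin(t)^4 + 54*sin(t)^3 + 180*sin(t)^2*cos(t) - 648*sin(t)^2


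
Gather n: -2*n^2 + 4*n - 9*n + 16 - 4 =-2*n^2 - 5*n + 12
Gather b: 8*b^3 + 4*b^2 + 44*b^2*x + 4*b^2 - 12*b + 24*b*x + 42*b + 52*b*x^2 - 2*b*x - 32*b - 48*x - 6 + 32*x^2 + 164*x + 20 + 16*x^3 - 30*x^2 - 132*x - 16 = 8*b^3 + b^2*(44*x + 8) + b*(52*x^2 + 22*x - 2) + 16*x^3 + 2*x^2 - 16*x - 2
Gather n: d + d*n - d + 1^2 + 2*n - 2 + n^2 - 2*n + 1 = d*n + n^2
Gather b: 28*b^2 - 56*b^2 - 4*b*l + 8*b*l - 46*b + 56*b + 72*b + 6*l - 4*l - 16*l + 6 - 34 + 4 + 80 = -28*b^2 + b*(4*l + 82) - 14*l + 56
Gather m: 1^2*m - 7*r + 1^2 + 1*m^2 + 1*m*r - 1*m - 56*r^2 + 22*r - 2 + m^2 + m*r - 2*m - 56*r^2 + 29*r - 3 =2*m^2 + m*(2*r - 2) - 112*r^2 + 44*r - 4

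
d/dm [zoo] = 0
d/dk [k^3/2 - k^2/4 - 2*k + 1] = 3*k^2/2 - k/2 - 2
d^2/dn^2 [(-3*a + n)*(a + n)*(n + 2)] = -4*a + 6*n + 4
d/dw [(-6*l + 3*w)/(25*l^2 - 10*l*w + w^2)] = 3*(-l - w)/(-125*l^3 + 75*l^2*w - 15*l*w^2 + w^3)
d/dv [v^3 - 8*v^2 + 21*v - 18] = 3*v^2 - 16*v + 21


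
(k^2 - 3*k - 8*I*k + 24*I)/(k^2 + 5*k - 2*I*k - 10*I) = (k^2 - k*(3 + 8*I) + 24*I)/(k^2 + k*(5 - 2*I) - 10*I)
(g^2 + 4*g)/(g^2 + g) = (g + 4)/(g + 1)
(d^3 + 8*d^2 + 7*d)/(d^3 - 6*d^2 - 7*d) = (d + 7)/(d - 7)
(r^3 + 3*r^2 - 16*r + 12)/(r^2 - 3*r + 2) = r + 6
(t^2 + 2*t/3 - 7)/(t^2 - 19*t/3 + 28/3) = (t + 3)/(t - 4)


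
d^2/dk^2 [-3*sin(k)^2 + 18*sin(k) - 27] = -18*sin(k) - 6*cos(2*k)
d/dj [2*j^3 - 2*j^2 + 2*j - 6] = 6*j^2 - 4*j + 2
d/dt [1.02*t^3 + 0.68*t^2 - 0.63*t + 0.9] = 3.06*t^2 + 1.36*t - 0.63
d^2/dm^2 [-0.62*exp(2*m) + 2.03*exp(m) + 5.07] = (2.03 - 2.48*exp(m))*exp(m)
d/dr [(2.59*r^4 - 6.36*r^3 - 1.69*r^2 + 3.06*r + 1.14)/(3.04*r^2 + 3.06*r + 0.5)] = (15.7472*r^5 + 4.4418*r^4 - 33.7432*r^3 - 24.0138*r^2 - 8.6212*r - 1.9584)/(9.2416*r^4 + 18.6048*r^3 + 12.4036*r^2 + 3.06*r + 0.25)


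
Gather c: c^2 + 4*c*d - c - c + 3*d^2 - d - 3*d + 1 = c^2 + c*(4*d - 2) + 3*d^2 - 4*d + 1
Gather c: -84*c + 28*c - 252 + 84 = -56*c - 168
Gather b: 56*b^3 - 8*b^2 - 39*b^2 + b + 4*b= 56*b^3 - 47*b^2 + 5*b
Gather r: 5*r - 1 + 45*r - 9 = 50*r - 10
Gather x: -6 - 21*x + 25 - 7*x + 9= 28 - 28*x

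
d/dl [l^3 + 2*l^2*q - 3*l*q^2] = 3*l^2 + 4*l*q - 3*q^2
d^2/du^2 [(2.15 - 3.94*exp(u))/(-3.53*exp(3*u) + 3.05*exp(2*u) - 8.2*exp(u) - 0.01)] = (196.383784*exp(6*u) - 368.378445*exp(5*u) - 164.909385*exp(4*u) - 107.737966*exp(3*u) + 162.718575*exp(2*u) - 145.15138*exp(u) + 0.176694)*exp(u)/(43.986977*exp(9*u) - 114.017235*exp(8*u) + 405.051615*exp(7*u) - 557.710598*exp(6*u) + 940.26711*exp(5*u) - 613.230165*exp(4*u) + 549.868459*exp(3*u) + 2.016285*exp(2*u) + 0.00246*exp(u) + 1.0e-6)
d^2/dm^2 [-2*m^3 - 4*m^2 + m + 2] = -12*m - 8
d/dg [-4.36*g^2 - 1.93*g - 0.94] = -8.72*g - 1.93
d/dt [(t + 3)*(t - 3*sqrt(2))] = 2*t - 3*sqrt(2) + 3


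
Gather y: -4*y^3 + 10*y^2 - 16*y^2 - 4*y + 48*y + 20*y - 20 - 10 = -4*y^3 - 6*y^2 + 64*y - 30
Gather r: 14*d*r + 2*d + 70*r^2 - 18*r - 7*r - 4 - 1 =2*d + 70*r^2 + r*(14*d - 25) - 5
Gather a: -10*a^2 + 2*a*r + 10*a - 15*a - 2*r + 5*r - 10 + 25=-10*a^2 + a*(2*r - 5) + 3*r + 15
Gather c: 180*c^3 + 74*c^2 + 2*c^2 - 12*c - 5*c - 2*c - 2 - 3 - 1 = 180*c^3 + 76*c^2 - 19*c - 6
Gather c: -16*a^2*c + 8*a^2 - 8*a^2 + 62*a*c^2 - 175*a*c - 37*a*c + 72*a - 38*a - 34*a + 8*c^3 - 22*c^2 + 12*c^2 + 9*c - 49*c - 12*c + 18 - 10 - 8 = 8*c^3 + c^2*(62*a - 10) + c*(-16*a^2 - 212*a - 52)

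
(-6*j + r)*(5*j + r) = -30*j^2 - j*r + r^2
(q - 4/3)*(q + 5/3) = q^2 + q/3 - 20/9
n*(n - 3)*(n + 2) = n^3 - n^2 - 6*n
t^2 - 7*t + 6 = (t - 6)*(t - 1)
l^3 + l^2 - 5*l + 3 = (l - 1)^2*(l + 3)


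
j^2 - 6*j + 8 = (j - 4)*(j - 2)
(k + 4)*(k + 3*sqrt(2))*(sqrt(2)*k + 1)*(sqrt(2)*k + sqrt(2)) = 2*k^4 + 7*sqrt(2)*k^3 + 10*k^3 + 14*k^2 + 35*sqrt(2)*k^2 + 30*k + 28*sqrt(2)*k + 24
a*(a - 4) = a^2 - 4*a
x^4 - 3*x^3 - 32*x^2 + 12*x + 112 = (x - 7)*(x - 2)*(x + 2)*(x + 4)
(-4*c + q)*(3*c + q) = -12*c^2 - c*q + q^2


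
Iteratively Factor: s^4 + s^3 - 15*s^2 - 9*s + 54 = (s + 3)*(s^3 - 2*s^2 - 9*s + 18) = (s - 2)*(s + 3)*(s^2 - 9) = (s - 3)*(s - 2)*(s + 3)*(s + 3)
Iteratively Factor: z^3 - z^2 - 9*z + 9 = (z - 1)*(z^2 - 9) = (z - 1)*(z + 3)*(z - 3)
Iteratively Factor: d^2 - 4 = (d + 2)*(d - 2)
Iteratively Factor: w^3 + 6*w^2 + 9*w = (w + 3)*(w^2 + 3*w) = (w + 3)^2*(w)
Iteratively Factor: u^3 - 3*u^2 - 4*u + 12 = (u - 3)*(u^2 - 4) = (u - 3)*(u - 2)*(u + 2)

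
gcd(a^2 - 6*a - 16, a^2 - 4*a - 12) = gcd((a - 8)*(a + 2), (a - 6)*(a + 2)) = a + 2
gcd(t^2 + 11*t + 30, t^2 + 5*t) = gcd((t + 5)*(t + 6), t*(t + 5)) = t + 5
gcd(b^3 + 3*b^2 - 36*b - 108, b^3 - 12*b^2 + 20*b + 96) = b - 6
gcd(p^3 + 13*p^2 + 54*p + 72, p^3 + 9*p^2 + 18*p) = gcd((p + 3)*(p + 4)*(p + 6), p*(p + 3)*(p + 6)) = p^2 + 9*p + 18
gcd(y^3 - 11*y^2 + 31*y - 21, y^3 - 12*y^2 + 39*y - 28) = y^2 - 8*y + 7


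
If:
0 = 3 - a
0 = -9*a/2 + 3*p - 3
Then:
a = 3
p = 11/2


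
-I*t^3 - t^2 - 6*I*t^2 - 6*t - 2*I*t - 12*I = (t + 6)*(t - 2*I)*(-I*t + 1)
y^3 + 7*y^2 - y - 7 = (y - 1)*(y + 1)*(y + 7)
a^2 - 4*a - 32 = (a - 8)*(a + 4)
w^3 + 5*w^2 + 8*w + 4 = (w + 1)*(w + 2)^2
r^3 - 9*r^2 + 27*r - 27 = (r - 3)^3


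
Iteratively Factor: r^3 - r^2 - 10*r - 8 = (r + 2)*(r^2 - 3*r - 4) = (r - 4)*(r + 2)*(r + 1)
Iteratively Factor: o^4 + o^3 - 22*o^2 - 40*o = (o - 5)*(o^3 + 6*o^2 + 8*o) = (o - 5)*(o + 2)*(o^2 + 4*o) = (o - 5)*(o + 2)*(o + 4)*(o)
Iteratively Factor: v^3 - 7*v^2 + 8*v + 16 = (v - 4)*(v^2 - 3*v - 4) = (v - 4)^2*(v + 1)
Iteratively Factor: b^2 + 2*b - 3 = (b - 1)*(b + 3)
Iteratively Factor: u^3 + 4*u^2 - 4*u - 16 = (u + 4)*(u^2 - 4) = (u + 2)*(u + 4)*(u - 2)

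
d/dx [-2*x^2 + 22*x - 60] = 22 - 4*x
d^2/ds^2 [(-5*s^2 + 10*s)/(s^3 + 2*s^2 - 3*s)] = 10*(-s^3 + 6*s^2 + 3*s + 8)/(s^6 + 6*s^5 + 3*s^4 - 28*s^3 - 9*s^2 + 54*s - 27)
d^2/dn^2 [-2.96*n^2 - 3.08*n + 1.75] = -5.92000000000000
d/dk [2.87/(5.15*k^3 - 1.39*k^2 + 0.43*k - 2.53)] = (-44.3415*k^2 + 7.9786*k - 1.2341)/(5.15*k^3 - 1.39*k^2 + 0.43*k - 2.53)^2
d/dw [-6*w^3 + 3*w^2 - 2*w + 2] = -18*w^2 + 6*w - 2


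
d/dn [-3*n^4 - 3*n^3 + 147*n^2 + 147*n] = -12*n^3 - 9*n^2 + 294*n + 147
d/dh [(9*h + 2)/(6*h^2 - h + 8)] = (54*h^2 - 9*h - (9*h + 2)*(12*h - 1) + 72)/(6*h^2 - h + 8)^2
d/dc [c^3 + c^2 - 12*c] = 3*c^2 + 2*c - 12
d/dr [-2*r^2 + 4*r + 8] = 4 - 4*r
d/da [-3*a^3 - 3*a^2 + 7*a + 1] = -9*a^2 - 6*a + 7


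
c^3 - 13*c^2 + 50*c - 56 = (c - 7)*(c - 4)*(c - 2)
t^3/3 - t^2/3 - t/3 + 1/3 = (t/3 + 1/3)*(t - 1)^2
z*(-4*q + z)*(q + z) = -4*q^2*z - 3*q*z^2 + z^3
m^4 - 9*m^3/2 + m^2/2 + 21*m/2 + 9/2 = (m - 3)^2*(m + 1/2)*(m + 1)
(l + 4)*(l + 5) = l^2 + 9*l + 20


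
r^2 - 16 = (r - 4)*(r + 4)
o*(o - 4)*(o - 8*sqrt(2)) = o^3 - 8*sqrt(2)*o^2 - 4*o^2 + 32*sqrt(2)*o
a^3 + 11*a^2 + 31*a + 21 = (a + 1)*(a + 3)*(a + 7)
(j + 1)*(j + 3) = j^2 + 4*j + 3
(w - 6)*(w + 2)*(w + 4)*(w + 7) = w^4 + 7*w^3 - 28*w^2 - 244*w - 336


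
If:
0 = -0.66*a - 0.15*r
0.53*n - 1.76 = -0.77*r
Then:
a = -0.227272727272727*r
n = 3.32075471698113 - 1.45283018867925*r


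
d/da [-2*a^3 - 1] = -6*a^2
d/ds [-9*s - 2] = -9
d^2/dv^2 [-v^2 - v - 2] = -2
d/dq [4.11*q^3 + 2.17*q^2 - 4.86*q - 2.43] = 12.33*q^2 + 4.34*q - 4.86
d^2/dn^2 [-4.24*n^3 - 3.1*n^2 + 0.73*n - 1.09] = -25.44*n - 6.2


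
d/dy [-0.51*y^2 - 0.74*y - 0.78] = -1.02*y - 0.74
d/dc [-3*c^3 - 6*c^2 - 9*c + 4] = -9*c^2 - 12*c - 9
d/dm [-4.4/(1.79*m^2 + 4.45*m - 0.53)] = (15.752*m + 19.58)/(1.79*m^2 + 4.45*m - 0.53)^2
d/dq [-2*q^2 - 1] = -4*q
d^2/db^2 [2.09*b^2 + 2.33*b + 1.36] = 4.18000000000000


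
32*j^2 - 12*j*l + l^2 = (-8*j + l)*(-4*j + l)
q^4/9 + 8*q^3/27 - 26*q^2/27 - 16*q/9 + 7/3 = (q/3 + 1)^2*(q - 7/3)*(q - 1)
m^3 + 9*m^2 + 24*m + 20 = (m + 2)^2*(m + 5)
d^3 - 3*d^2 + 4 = (d - 2)^2*(d + 1)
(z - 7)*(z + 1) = z^2 - 6*z - 7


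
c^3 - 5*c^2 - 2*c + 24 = (c - 4)*(c - 3)*(c + 2)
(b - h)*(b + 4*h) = b^2 + 3*b*h - 4*h^2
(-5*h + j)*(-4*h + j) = 20*h^2 - 9*h*j + j^2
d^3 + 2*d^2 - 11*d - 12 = (d - 3)*(d + 1)*(d + 4)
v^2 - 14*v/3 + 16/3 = (v - 8/3)*(v - 2)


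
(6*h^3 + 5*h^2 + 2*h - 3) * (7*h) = 42*h^4 + 35*h^3 + 14*h^2 - 21*h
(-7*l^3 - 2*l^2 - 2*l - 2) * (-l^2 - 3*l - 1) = 7*l^5 + 23*l^4 + 15*l^3 + 10*l^2 + 8*l + 2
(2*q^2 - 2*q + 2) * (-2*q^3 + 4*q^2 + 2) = -4*q^5 + 12*q^4 - 12*q^3 + 12*q^2 - 4*q + 4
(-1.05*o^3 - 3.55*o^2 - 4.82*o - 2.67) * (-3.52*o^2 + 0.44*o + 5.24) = 3.696*o^5 + 12.034*o^4 + 9.9024*o^3 - 11.3244*o^2 - 26.4316*o - 13.9908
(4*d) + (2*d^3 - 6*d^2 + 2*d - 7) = 2*d^3 - 6*d^2 + 6*d - 7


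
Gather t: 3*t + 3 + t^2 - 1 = t^2 + 3*t + 2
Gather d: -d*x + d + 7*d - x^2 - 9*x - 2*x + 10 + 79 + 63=d*(8 - x) - x^2 - 11*x + 152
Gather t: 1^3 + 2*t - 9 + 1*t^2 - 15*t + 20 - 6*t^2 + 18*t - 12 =-5*t^2 + 5*t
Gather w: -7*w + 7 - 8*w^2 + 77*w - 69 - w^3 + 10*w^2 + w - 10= -w^3 + 2*w^2 + 71*w - 72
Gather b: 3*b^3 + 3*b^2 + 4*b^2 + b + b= 3*b^3 + 7*b^2 + 2*b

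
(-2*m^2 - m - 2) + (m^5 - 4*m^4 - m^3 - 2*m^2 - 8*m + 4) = m^5 - 4*m^4 - m^3 - 4*m^2 - 9*m + 2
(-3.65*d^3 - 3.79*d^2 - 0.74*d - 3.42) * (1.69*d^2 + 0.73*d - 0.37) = -6.1685*d^5 - 9.0696*d^4 - 2.6668*d^3 - 4.9177*d^2 - 2.2228*d + 1.2654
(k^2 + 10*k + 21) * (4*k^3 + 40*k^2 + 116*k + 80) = 4*k^5 + 80*k^4 + 600*k^3 + 2080*k^2 + 3236*k + 1680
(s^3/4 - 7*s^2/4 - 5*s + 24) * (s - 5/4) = s^4/4 - 33*s^3/16 - 45*s^2/16 + 121*s/4 - 30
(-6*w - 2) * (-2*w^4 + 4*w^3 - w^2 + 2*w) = 12*w^5 - 20*w^4 - 2*w^3 - 10*w^2 - 4*w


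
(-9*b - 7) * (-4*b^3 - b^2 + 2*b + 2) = 36*b^4 + 37*b^3 - 11*b^2 - 32*b - 14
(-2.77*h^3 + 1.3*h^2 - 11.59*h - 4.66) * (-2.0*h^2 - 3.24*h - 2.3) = 5.54*h^5 + 6.3748*h^4 + 25.339*h^3 + 43.8816*h^2 + 41.7554*h + 10.718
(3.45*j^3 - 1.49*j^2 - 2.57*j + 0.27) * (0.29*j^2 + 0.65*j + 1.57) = 1.0005*j^5 + 1.8104*j^4 + 3.7027*j^3 - 3.9315*j^2 - 3.8594*j + 0.4239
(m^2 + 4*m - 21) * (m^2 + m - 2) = m^4 + 5*m^3 - 19*m^2 - 29*m + 42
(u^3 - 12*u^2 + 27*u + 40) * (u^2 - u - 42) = u^5 - 13*u^4 - 3*u^3 + 517*u^2 - 1174*u - 1680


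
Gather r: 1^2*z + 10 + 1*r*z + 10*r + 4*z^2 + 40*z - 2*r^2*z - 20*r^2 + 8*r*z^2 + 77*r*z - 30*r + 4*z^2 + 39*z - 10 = r^2*(-2*z - 20) + r*(8*z^2 + 78*z - 20) + 8*z^2 + 80*z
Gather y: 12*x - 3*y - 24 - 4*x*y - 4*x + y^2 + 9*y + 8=8*x + y^2 + y*(6 - 4*x) - 16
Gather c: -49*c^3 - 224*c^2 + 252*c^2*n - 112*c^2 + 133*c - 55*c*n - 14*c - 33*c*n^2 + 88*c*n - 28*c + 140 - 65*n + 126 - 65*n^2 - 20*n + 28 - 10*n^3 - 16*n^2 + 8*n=-49*c^3 + c^2*(252*n - 336) + c*(-33*n^2 + 33*n + 91) - 10*n^3 - 81*n^2 - 77*n + 294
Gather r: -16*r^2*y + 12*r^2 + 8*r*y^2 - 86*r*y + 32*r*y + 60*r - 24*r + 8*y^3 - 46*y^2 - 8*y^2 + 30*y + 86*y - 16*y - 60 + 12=r^2*(12 - 16*y) + r*(8*y^2 - 54*y + 36) + 8*y^3 - 54*y^2 + 100*y - 48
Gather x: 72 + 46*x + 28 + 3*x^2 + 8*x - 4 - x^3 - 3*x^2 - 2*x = -x^3 + 52*x + 96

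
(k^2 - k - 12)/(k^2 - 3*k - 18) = (k - 4)/(k - 6)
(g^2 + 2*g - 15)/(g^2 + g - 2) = (g^2 + 2*g - 15)/(g^2 + g - 2)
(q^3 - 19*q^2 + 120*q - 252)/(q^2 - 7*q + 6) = (q^2 - 13*q + 42)/(q - 1)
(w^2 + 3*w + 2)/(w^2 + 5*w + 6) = (w + 1)/(w + 3)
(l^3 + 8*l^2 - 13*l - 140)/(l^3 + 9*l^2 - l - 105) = (l - 4)/(l - 3)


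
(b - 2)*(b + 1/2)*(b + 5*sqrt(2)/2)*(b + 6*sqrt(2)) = b^4 - 3*b^3/2 + 17*sqrt(2)*b^3/2 - 51*sqrt(2)*b^2/4 + 29*b^2 - 45*b - 17*sqrt(2)*b/2 - 30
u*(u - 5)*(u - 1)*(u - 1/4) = u^4 - 25*u^3/4 + 13*u^2/2 - 5*u/4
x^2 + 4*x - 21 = (x - 3)*(x + 7)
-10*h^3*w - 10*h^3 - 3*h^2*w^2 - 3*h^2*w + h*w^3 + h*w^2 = (-5*h + w)*(2*h + w)*(h*w + h)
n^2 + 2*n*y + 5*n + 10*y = (n + 5)*(n + 2*y)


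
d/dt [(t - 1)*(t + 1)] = 2*t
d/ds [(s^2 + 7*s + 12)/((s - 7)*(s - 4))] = 2*(-9*s^2 + 16*s + 164)/(s^4 - 22*s^3 + 177*s^2 - 616*s + 784)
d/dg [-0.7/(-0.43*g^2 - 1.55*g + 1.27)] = (-0.602*g - 1.085)/(0.43*g^2 + 1.55*g - 1.27)^2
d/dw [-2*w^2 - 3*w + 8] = -4*w - 3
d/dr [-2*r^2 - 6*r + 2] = -4*r - 6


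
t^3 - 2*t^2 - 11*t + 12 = (t - 4)*(t - 1)*(t + 3)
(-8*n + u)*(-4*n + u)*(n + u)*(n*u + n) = 32*n^4*u + 32*n^4 + 20*n^3*u^2 + 20*n^3*u - 11*n^2*u^3 - 11*n^2*u^2 + n*u^4 + n*u^3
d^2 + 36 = (d - 6*I)*(d + 6*I)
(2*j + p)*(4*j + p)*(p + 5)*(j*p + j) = 8*j^3*p^2 + 48*j^3*p + 40*j^3 + 6*j^2*p^3 + 36*j^2*p^2 + 30*j^2*p + j*p^4 + 6*j*p^3 + 5*j*p^2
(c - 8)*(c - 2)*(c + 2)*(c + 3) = c^4 - 5*c^3 - 28*c^2 + 20*c + 96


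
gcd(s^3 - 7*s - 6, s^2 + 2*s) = s + 2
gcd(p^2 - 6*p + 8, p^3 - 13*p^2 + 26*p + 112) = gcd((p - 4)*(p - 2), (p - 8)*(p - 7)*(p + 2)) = 1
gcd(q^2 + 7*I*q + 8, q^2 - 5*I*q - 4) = q - I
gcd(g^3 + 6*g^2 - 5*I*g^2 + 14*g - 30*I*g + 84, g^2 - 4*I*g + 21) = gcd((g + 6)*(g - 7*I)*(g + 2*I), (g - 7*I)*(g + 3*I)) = g - 7*I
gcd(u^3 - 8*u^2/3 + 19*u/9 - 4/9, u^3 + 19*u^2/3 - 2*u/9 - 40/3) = u - 4/3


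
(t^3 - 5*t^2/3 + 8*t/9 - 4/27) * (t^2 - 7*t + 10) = t^5 - 26*t^4/3 + 203*t^3/9 - 622*t^2/27 + 268*t/27 - 40/27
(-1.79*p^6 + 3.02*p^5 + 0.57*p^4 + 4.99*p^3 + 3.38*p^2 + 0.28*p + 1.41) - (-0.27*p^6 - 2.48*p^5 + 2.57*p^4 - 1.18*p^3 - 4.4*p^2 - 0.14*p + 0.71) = -1.52*p^6 + 5.5*p^5 - 2.0*p^4 + 6.17*p^3 + 7.78*p^2 + 0.42*p + 0.7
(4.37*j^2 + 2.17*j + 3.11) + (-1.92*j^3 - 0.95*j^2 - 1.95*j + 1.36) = -1.92*j^3 + 3.42*j^2 + 0.22*j + 4.47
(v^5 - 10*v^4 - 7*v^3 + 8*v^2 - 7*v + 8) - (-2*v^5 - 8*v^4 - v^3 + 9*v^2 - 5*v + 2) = 3*v^5 - 2*v^4 - 6*v^3 - v^2 - 2*v + 6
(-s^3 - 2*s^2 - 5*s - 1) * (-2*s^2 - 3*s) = 2*s^5 + 7*s^4 + 16*s^3 + 17*s^2 + 3*s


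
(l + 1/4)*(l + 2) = l^2 + 9*l/4 + 1/2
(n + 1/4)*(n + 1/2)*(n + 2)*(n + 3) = n^4 + 23*n^3/4 + 79*n^2/8 + 41*n/8 + 3/4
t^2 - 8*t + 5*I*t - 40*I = (t - 8)*(t + 5*I)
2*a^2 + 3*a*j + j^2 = (a + j)*(2*a + j)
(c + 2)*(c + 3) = c^2 + 5*c + 6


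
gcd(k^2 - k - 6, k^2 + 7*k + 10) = k + 2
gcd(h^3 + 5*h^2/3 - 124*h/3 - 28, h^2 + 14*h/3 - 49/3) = h + 7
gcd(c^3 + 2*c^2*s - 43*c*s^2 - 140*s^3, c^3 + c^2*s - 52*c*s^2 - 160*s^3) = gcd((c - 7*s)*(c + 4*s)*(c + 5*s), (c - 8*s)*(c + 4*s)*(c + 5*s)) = c^2 + 9*c*s + 20*s^2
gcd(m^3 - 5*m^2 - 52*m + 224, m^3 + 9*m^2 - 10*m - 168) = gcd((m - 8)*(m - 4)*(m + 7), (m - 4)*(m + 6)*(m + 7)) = m^2 + 3*m - 28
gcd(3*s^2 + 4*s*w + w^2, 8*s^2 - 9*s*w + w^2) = 1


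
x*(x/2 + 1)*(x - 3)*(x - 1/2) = x^4/2 - 3*x^3/4 - 11*x^2/4 + 3*x/2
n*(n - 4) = n^2 - 4*n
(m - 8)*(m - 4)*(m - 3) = m^3 - 15*m^2 + 68*m - 96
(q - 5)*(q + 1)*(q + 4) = q^3 - 21*q - 20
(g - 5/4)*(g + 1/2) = g^2 - 3*g/4 - 5/8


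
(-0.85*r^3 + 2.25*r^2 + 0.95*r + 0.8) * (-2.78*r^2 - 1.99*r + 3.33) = 2.363*r^5 - 4.5635*r^4 - 9.949*r^3 + 3.378*r^2 + 1.5715*r + 2.664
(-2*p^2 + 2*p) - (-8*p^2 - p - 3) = 6*p^2 + 3*p + 3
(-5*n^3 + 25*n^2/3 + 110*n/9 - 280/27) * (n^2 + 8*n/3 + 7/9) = -5*n^5 - 5*n^4 + 275*n^3/9 + 775*n^2/27 - 490*n/27 - 1960/243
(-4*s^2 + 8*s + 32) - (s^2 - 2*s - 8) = -5*s^2 + 10*s + 40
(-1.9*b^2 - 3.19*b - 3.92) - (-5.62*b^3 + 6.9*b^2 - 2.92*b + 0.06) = 5.62*b^3 - 8.8*b^2 - 0.27*b - 3.98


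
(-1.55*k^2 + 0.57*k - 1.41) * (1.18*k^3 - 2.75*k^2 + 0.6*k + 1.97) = -1.829*k^5 + 4.9351*k^4 - 4.1613*k^3 + 1.166*k^2 + 0.2769*k - 2.7777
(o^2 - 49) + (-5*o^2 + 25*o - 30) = -4*o^2 + 25*o - 79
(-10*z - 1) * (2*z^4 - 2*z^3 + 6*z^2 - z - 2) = -20*z^5 + 18*z^4 - 58*z^3 + 4*z^2 + 21*z + 2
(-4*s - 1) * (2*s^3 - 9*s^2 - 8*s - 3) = -8*s^4 + 34*s^3 + 41*s^2 + 20*s + 3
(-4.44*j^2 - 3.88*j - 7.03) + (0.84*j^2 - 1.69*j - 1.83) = -3.6*j^2 - 5.57*j - 8.86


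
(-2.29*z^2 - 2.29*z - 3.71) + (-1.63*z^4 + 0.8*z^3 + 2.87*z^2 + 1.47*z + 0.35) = -1.63*z^4 + 0.8*z^3 + 0.58*z^2 - 0.82*z - 3.36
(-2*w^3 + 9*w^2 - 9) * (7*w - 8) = -14*w^4 + 79*w^3 - 72*w^2 - 63*w + 72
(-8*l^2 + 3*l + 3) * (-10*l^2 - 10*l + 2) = 80*l^4 + 50*l^3 - 76*l^2 - 24*l + 6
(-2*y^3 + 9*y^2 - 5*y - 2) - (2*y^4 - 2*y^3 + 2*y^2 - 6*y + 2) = -2*y^4 + 7*y^2 + y - 4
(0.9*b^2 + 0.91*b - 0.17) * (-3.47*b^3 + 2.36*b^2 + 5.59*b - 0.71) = -3.123*b^5 - 1.0337*b^4 + 7.7685*b^3 + 4.0467*b^2 - 1.5964*b + 0.1207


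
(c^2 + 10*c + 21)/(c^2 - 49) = (c + 3)/(c - 7)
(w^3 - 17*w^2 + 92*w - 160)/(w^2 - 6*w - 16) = (w^2 - 9*w + 20)/(w + 2)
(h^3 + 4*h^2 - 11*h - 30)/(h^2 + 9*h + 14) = (h^2 + 2*h - 15)/(h + 7)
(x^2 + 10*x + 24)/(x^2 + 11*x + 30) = (x + 4)/(x + 5)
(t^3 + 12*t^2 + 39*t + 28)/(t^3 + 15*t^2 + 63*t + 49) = (t + 4)/(t + 7)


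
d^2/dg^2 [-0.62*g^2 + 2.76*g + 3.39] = -1.24000000000000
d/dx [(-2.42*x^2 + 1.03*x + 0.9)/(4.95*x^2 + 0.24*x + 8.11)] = (-5.6793*x^2 - 48.1624*x + 8.1373)/(24.5025*x^4 + 2.376*x^3 + 80.3466*x^2 + 3.8928*x + 65.7721)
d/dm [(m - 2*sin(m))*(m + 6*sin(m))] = 4*m*cos(m) + 2*m + 4*sin(m) - 12*sin(2*m)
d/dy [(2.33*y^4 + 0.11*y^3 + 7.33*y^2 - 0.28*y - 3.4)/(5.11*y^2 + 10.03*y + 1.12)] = (23.8126*y^5 + 70.6718*y^4 + 12.645*y^3 + 75.3203*y^2 + 51.1672*y + 33.7884)/(26.1121*y^4 + 102.5066*y^3 + 112.0473*y^2 + 22.4672*y + 1.2544)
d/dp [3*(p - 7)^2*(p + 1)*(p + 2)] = 12*p^3 - 99*p^2 + 54*p + 357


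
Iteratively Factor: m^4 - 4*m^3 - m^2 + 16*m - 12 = (m - 2)*(m^3 - 2*m^2 - 5*m + 6) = (m - 2)*(m + 2)*(m^2 - 4*m + 3) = (m - 2)*(m - 1)*(m + 2)*(m - 3)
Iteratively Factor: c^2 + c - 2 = (c + 2)*(c - 1)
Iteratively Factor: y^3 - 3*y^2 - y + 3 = (y - 3)*(y^2 - 1) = (y - 3)*(y - 1)*(y + 1)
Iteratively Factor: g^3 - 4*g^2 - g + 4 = (g + 1)*(g^2 - 5*g + 4) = (g - 4)*(g + 1)*(g - 1)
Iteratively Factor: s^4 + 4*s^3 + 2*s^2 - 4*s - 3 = (s + 1)*(s^3 + 3*s^2 - s - 3) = (s + 1)^2*(s^2 + 2*s - 3) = (s - 1)*(s + 1)^2*(s + 3)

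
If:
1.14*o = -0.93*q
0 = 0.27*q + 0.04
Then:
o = 0.12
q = -0.15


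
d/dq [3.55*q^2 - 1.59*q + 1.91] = 7.1*q - 1.59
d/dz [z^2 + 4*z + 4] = 2*z + 4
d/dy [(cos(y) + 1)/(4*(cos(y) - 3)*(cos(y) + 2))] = (cos(y)^2 + 2*cos(y) + 5)*sin(y)/(4*(cos(y) - 3)^2*(cos(y) + 2)^2)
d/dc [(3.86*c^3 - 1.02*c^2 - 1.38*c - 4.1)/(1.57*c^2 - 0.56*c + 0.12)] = (6.0602*c^4 - 4.3232*c^3 + 4.1274*c^2 + 12.6292*c - 2.4616)/(2.4649*c^4 - 1.7584*c^3 + 0.6904*c^2 - 0.1344*c + 0.0144)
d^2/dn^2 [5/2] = 0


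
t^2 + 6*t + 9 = (t + 3)^2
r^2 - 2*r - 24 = (r - 6)*(r + 4)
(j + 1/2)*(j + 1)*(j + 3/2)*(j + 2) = j^4 + 5*j^3 + 35*j^2/4 + 25*j/4 + 3/2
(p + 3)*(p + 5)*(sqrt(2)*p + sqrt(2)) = sqrt(2)*p^3 + 9*sqrt(2)*p^2 + 23*sqrt(2)*p + 15*sqrt(2)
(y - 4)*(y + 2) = y^2 - 2*y - 8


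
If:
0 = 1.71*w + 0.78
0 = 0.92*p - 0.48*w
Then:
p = -0.24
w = -0.46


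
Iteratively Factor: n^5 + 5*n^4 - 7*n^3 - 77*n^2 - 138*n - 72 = (n + 3)*(n^4 + 2*n^3 - 13*n^2 - 38*n - 24) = (n - 4)*(n + 3)*(n^3 + 6*n^2 + 11*n + 6) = (n - 4)*(n + 3)^2*(n^2 + 3*n + 2) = (n - 4)*(n + 2)*(n + 3)^2*(n + 1)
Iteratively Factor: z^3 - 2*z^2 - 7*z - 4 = (z + 1)*(z^2 - 3*z - 4) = (z + 1)^2*(z - 4)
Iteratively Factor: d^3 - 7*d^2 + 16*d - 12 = (d - 3)*(d^2 - 4*d + 4) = (d - 3)*(d - 2)*(d - 2)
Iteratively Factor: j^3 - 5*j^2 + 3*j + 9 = (j - 3)*(j^2 - 2*j - 3) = (j - 3)*(j + 1)*(j - 3)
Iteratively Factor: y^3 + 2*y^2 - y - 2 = (y + 1)*(y^2 + y - 2) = (y + 1)*(y + 2)*(y - 1)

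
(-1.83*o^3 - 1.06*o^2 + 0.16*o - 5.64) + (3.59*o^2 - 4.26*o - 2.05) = -1.83*o^3 + 2.53*o^2 - 4.1*o - 7.69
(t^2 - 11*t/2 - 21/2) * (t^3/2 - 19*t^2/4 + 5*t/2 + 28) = t^5/2 - 15*t^4/2 + 187*t^3/8 + 513*t^2/8 - 721*t/4 - 294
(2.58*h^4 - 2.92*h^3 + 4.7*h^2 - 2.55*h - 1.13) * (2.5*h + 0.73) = 6.45*h^5 - 5.4166*h^4 + 9.6184*h^3 - 2.944*h^2 - 4.6865*h - 0.8249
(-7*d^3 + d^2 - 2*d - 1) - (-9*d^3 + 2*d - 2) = 2*d^3 + d^2 - 4*d + 1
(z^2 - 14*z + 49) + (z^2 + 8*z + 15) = 2*z^2 - 6*z + 64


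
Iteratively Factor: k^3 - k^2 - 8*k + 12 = (k + 3)*(k^2 - 4*k + 4) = (k - 2)*(k + 3)*(k - 2)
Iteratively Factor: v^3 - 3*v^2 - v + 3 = (v - 1)*(v^2 - 2*v - 3) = (v - 1)*(v + 1)*(v - 3)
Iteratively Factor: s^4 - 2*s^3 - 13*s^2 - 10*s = (s + 1)*(s^3 - 3*s^2 - 10*s) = (s - 5)*(s + 1)*(s^2 + 2*s) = (s - 5)*(s + 1)*(s + 2)*(s)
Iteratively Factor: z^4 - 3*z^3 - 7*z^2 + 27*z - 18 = (z - 3)*(z^3 - 7*z + 6) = (z - 3)*(z + 3)*(z^2 - 3*z + 2) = (z - 3)*(z - 2)*(z + 3)*(z - 1)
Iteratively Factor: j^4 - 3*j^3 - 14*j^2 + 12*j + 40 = (j - 2)*(j^3 - j^2 - 16*j - 20) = (j - 2)*(j + 2)*(j^2 - 3*j - 10) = (j - 2)*(j + 2)^2*(j - 5)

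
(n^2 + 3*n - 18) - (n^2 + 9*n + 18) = -6*n - 36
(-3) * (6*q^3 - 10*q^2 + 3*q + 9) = -18*q^3 + 30*q^2 - 9*q - 27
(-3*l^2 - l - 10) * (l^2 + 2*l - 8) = -3*l^4 - 7*l^3 + 12*l^2 - 12*l + 80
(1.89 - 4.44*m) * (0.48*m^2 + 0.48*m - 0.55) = -2.1312*m^3 - 1.224*m^2 + 3.3492*m - 1.0395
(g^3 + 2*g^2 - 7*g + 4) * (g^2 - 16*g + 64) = g^5 - 14*g^4 + 25*g^3 + 244*g^2 - 512*g + 256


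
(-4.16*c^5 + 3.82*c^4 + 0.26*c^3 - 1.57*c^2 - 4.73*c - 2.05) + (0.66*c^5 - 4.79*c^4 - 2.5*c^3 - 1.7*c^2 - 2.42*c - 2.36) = -3.5*c^5 - 0.97*c^4 - 2.24*c^3 - 3.27*c^2 - 7.15*c - 4.41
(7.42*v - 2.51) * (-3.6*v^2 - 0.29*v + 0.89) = -26.712*v^3 + 6.8842*v^2 + 7.3317*v - 2.2339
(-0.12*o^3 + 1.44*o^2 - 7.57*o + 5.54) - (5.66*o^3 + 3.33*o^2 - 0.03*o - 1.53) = -5.78*o^3 - 1.89*o^2 - 7.54*o + 7.07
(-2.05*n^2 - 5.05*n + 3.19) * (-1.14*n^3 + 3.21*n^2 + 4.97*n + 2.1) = 2.337*n^5 - 0.8235*n^4 - 30.0356*n^3 - 19.1636*n^2 + 5.2493*n + 6.699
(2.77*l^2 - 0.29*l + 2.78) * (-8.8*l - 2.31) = -24.376*l^3 - 3.8467*l^2 - 23.7941*l - 6.4218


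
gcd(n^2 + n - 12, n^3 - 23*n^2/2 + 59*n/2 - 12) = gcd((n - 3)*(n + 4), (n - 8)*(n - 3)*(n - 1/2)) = n - 3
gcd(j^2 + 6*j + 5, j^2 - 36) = 1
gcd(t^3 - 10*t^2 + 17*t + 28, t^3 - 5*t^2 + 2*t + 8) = t^2 - 3*t - 4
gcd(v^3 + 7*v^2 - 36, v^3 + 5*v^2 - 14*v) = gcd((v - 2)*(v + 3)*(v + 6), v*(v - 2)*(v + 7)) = v - 2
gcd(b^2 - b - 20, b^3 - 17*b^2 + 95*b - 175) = b - 5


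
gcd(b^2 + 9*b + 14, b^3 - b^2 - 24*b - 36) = b + 2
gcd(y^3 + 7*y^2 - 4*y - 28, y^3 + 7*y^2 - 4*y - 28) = y^3 + 7*y^2 - 4*y - 28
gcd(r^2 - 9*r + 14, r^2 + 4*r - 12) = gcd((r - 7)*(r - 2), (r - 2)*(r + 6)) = r - 2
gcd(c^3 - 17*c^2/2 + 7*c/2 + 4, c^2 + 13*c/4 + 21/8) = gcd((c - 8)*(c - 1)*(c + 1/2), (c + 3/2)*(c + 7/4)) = 1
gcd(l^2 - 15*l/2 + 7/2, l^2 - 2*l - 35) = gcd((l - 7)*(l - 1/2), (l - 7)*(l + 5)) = l - 7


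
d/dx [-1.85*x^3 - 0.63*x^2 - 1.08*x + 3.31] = -5.55*x^2 - 1.26*x - 1.08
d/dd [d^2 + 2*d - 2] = 2*d + 2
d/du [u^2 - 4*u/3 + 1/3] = 2*u - 4/3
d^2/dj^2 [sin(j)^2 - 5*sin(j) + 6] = 5*sin(j) + 2*cos(2*j)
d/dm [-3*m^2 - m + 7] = -6*m - 1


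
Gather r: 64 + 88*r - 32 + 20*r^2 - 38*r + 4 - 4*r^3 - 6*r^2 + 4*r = -4*r^3 + 14*r^2 + 54*r + 36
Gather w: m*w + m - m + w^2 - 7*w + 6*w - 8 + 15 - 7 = w^2 + w*(m - 1)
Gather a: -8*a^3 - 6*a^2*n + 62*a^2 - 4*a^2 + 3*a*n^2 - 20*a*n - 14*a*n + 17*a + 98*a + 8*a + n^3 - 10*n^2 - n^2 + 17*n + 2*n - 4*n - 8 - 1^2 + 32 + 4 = -8*a^3 + a^2*(58 - 6*n) + a*(3*n^2 - 34*n + 123) + n^3 - 11*n^2 + 15*n + 27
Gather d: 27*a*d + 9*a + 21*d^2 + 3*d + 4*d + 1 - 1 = 9*a + 21*d^2 + d*(27*a + 7)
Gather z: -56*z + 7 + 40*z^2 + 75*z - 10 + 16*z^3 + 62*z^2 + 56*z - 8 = 16*z^3 + 102*z^2 + 75*z - 11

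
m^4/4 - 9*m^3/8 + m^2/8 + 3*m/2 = m*(m/4 + 1/4)*(m - 4)*(m - 3/2)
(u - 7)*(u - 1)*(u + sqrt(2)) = u^3 - 8*u^2 + sqrt(2)*u^2 - 8*sqrt(2)*u + 7*u + 7*sqrt(2)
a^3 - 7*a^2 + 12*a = a*(a - 4)*(a - 3)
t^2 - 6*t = t*(t - 6)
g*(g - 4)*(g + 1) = g^3 - 3*g^2 - 4*g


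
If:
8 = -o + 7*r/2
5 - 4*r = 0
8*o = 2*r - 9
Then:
No Solution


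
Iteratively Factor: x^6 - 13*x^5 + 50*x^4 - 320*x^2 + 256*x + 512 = (x + 1)*(x^5 - 14*x^4 + 64*x^3 - 64*x^2 - 256*x + 512) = (x - 4)*(x + 1)*(x^4 - 10*x^3 + 24*x^2 + 32*x - 128) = (x - 4)*(x + 1)*(x + 2)*(x^3 - 12*x^2 + 48*x - 64) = (x - 4)^2*(x + 1)*(x + 2)*(x^2 - 8*x + 16) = (x - 4)^3*(x + 1)*(x + 2)*(x - 4)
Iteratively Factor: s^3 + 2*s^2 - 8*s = (s - 2)*(s^2 + 4*s) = s*(s - 2)*(s + 4)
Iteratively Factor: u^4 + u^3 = (u)*(u^3 + u^2) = u^2*(u^2 + u) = u^3*(u + 1)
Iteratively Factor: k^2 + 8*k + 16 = (k + 4)*(k + 4)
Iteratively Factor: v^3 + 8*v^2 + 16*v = (v + 4)*(v^2 + 4*v) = (v + 4)^2*(v)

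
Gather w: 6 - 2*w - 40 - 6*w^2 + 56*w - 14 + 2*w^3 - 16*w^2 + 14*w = 2*w^3 - 22*w^2 + 68*w - 48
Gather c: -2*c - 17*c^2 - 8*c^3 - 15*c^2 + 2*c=-8*c^3 - 32*c^2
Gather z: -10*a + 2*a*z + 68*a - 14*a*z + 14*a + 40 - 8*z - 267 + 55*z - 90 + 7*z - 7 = 72*a + z*(54 - 12*a) - 324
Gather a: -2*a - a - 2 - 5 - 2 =-3*a - 9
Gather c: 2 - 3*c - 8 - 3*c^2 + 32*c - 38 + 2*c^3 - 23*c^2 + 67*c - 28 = 2*c^3 - 26*c^2 + 96*c - 72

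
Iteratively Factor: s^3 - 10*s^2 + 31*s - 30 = (s - 5)*(s^2 - 5*s + 6) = (s - 5)*(s - 2)*(s - 3)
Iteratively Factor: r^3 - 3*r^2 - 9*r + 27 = (r - 3)*(r^2 - 9) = (r - 3)*(r + 3)*(r - 3)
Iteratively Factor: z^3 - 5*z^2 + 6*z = (z - 3)*(z^2 - 2*z) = (z - 3)*(z - 2)*(z)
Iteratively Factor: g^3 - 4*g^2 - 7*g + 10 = (g - 5)*(g^2 + g - 2) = (g - 5)*(g - 1)*(g + 2)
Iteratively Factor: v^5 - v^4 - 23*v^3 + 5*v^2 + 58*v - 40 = (v - 1)*(v^4 - 23*v^2 - 18*v + 40) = (v - 1)*(v + 4)*(v^3 - 4*v^2 - 7*v + 10) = (v - 1)*(v + 2)*(v + 4)*(v^2 - 6*v + 5) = (v - 1)^2*(v + 2)*(v + 4)*(v - 5)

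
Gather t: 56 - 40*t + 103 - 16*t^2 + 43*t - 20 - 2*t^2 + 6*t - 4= -18*t^2 + 9*t + 135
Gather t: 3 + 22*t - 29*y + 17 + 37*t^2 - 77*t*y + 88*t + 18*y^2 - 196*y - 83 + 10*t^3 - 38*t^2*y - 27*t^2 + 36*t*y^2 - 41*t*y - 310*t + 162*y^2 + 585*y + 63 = 10*t^3 + t^2*(10 - 38*y) + t*(36*y^2 - 118*y - 200) + 180*y^2 + 360*y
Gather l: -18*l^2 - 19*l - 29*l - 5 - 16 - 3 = -18*l^2 - 48*l - 24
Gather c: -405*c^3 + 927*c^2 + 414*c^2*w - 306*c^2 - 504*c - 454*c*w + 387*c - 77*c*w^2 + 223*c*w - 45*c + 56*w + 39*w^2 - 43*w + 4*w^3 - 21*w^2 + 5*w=-405*c^3 + c^2*(414*w + 621) + c*(-77*w^2 - 231*w - 162) + 4*w^3 + 18*w^2 + 18*w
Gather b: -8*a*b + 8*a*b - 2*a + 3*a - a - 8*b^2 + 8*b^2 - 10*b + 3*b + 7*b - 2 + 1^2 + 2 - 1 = 0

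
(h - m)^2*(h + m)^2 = h^4 - 2*h^2*m^2 + m^4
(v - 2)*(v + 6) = v^2 + 4*v - 12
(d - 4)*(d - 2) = d^2 - 6*d + 8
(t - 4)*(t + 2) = t^2 - 2*t - 8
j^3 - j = j*(j - 1)*(j + 1)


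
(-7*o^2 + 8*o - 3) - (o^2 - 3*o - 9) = -8*o^2 + 11*o + 6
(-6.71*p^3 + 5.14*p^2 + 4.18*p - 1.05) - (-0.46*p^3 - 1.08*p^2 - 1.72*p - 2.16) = -6.25*p^3 + 6.22*p^2 + 5.9*p + 1.11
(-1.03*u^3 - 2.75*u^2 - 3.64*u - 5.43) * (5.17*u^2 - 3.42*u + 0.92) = -5.3251*u^5 - 10.6949*u^4 - 10.3614*u^3 - 18.1543*u^2 + 15.2218*u - 4.9956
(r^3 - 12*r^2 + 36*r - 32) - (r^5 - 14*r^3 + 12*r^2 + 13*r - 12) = -r^5 + 15*r^3 - 24*r^2 + 23*r - 20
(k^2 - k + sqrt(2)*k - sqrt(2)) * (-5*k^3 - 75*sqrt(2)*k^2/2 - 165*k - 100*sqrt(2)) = -5*k^5 - 85*sqrt(2)*k^4/2 + 5*k^4 - 240*k^3 + 85*sqrt(2)*k^3/2 - 265*sqrt(2)*k^2 + 240*k^2 - 200*k + 265*sqrt(2)*k + 200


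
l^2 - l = l*(l - 1)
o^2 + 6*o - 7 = (o - 1)*(o + 7)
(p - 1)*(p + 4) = p^2 + 3*p - 4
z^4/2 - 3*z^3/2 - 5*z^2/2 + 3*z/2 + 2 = (z/2 + 1/2)*(z - 4)*(z - 1)*(z + 1)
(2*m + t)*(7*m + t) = 14*m^2 + 9*m*t + t^2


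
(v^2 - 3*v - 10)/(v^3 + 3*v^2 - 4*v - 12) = (v - 5)/(v^2 + v - 6)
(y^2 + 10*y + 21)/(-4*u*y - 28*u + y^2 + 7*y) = (y + 3)/(-4*u + y)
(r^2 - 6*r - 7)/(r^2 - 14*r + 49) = (r + 1)/(r - 7)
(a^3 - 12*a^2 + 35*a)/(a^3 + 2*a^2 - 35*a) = (a - 7)/(a + 7)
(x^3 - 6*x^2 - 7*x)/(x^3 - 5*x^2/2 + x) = 2*(x^2 - 6*x - 7)/(2*x^2 - 5*x + 2)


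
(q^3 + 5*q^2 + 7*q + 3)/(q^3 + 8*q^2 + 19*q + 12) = (q + 1)/(q + 4)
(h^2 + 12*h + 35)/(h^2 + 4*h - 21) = (h + 5)/(h - 3)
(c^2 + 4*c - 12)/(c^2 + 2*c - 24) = (c - 2)/(c - 4)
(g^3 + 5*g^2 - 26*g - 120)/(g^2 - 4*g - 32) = (g^2 + g - 30)/(g - 8)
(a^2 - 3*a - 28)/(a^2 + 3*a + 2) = (a^2 - 3*a - 28)/(a^2 + 3*a + 2)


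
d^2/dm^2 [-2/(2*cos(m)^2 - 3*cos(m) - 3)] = 2*(-16*sin(m)^4 + 41*sin(m)^2 - 27*cos(m)/2 + 9*cos(3*m)/2 + 5)/(2*sin(m)^2 + 3*cos(m) + 1)^3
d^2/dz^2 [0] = 0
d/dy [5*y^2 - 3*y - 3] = 10*y - 3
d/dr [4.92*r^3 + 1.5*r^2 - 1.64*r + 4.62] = 14.76*r^2 + 3.0*r - 1.64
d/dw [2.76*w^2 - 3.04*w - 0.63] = 5.52*w - 3.04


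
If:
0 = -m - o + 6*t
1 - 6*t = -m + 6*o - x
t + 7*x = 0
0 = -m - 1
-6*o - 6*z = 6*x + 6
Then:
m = -1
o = 43/295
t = -42/295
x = 6/295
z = -344/295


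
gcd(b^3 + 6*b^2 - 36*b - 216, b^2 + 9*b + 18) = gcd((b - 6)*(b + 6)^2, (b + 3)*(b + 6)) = b + 6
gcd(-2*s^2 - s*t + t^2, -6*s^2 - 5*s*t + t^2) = s + t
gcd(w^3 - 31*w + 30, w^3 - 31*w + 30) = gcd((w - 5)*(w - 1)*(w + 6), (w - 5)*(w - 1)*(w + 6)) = w^3 - 31*w + 30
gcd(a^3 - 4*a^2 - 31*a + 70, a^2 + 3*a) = 1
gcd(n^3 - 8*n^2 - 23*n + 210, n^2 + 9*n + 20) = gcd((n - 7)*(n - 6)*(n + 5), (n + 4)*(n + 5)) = n + 5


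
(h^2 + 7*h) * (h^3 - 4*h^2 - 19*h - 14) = h^5 + 3*h^4 - 47*h^3 - 147*h^2 - 98*h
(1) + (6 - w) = 7 - w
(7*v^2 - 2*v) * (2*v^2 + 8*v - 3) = 14*v^4 + 52*v^3 - 37*v^2 + 6*v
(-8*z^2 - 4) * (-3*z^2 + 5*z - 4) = 24*z^4 - 40*z^3 + 44*z^2 - 20*z + 16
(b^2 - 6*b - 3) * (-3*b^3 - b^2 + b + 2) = -3*b^5 + 17*b^4 + 16*b^3 - b^2 - 15*b - 6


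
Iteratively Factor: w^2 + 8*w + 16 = (w + 4)*(w + 4)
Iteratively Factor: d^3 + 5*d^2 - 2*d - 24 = (d + 3)*(d^2 + 2*d - 8) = (d + 3)*(d + 4)*(d - 2)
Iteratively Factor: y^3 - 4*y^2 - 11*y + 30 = (y - 2)*(y^2 - 2*y - 15) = (y - 5)*(y - 2)*(y + 3)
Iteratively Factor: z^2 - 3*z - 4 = (z + 1)*(z - 4)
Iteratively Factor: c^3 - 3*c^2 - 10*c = (c + 2)*(c^2 - 5*c) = c*(c + 2)*(c - 5)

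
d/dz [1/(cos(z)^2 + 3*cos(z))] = (2*cos(z) + 3)*sin(z)/((cos(z) + 3)^2*cos(z)^2)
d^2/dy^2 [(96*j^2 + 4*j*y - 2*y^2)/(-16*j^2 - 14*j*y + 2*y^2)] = -10*j/(j^3 + 3*j^2*y + 3*j*y^2 + y^3)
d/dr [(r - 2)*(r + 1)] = 2*r - 1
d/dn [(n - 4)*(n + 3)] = 2*n - 1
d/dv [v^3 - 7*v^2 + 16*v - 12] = 3*v^2 - 14*v + 16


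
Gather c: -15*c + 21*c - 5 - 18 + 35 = 6*c + 12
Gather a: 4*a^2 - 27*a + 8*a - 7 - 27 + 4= 4*a^2 - 19*a - 30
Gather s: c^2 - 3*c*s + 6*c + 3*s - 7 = c^2 + 6*c + s*(3 - 3*c) - 7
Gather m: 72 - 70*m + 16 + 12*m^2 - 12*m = 12*m^2 - 82*m + 88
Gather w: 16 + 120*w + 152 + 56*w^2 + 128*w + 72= 56*w^2 + 248*w + 240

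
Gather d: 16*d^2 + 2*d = 16*d^2 + 2*d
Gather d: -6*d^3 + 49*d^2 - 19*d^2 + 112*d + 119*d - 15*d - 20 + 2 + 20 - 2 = -6*d^3 + 30*d^2 + 216*d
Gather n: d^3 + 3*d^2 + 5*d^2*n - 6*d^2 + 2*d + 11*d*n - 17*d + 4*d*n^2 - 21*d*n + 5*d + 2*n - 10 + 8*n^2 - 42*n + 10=d^3 - 3*d^2 - 10*d + n^2*(4*d + 8) + n*(5*d^2 - 10*d - 40)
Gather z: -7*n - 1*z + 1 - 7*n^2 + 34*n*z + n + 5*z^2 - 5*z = -7*n^2 - 6*n + 5*z^2 + z*(34*n - 6) + 1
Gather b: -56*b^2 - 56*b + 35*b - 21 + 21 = -56*b^2 - 21*b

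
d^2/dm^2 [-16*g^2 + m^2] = 2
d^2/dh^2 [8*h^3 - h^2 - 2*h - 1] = 48*h - 2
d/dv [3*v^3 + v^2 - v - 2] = 9*v^2 + 2*v - 1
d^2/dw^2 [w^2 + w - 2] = 2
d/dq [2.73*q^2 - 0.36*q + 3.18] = 5.46*q - 0.36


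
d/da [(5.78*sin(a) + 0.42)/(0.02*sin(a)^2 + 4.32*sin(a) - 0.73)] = (-0.0167999999999964*sin(a) + 0.0578*cos(2*a) - 6.0916)*cos(a)/(0.02*sin(a)^2 + 4.32*sin(a) - 0.73)^2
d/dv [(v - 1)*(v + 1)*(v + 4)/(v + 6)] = 2*(v^3 + 11*v^2 + 24*v - 1)/(v^2 + 12*v + 36)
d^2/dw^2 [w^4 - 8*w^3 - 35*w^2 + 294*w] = 12*w^2 - 48*w - 70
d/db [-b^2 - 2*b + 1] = -2*b - 2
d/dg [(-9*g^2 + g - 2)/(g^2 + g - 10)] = 2*(-5*g^2 + 92*g - 4)/(g^4 + 2*g^3 - 19*g^2 - 20*g + 100)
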